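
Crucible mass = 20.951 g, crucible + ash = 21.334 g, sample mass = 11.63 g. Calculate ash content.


Ash mass = 21.334 - 20.951 = 0.383 g
Ash% = 0.383 / 11.63 x 100 = 3.29%


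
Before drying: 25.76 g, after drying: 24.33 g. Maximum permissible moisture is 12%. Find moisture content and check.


MC = (25.76 - 24.33) / 25.76 x 100 = 5.6%
Maximum: 12%
Acceptable: Yes


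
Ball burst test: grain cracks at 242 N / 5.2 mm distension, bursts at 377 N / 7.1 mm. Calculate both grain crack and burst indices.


Crack index = 242 / 5.2 = 46.5 N/mm
Burst index = 377 / 7.1 = 53.1 N/mm


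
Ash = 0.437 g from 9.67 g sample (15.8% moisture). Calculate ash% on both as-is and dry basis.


As-is ash = 4.52%
Dry-basis ash = 5.37%

As-is ash% = 0.437 / 9.67 x 100 = 4.52%
Dry mass = 9.67 x (100 - 15.8) / 100 = 8.14214 g
Dry-basis ash% = 0.437 / 8.14214 x 100 = 5.37%


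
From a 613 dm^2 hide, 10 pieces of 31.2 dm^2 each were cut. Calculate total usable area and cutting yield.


Total usable = 10 x 31.2 = 312.0 dm^2
Yield = 312.0 / 613 x 100 = 50.9%


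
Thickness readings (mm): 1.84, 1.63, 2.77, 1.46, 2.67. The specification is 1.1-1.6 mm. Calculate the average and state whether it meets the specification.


Average = 2.07 mm
Within specification: No


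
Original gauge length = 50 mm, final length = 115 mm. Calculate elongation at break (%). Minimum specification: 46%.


Extension = 115 - 50 = 65 mm
Elongation = 65 / 50 x 100 = 130.0%
Minimum required: 46%
Meets specification: Yes


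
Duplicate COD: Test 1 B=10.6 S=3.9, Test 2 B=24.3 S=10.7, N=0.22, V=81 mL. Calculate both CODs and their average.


COD1 = (10.6 - 3.9) x 0.22 x 8000 / 81 = 145.6 mg/L
COD2 = (24.3 - 10.7) x 0.22 x 8000 / 81 = 295.5 mg/L
Average = (145.6 + 295.5) / 2 = 220.6 mg/L


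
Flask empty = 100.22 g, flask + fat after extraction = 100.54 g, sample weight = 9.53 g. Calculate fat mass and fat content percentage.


Fat mass = 0.32 g
Fat content = 3.4%


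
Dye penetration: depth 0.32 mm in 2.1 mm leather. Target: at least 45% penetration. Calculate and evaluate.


Penetration = 0.32 / 2.1 x 100 = 15.2%
Target: 45%
Meets target: No


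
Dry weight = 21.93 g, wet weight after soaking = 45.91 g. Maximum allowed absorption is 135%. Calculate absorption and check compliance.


WA = (45.91 - 21.93) / 21.93 x 100 = 109.3%
Maximum allowed: 135%
Compliant: Yes


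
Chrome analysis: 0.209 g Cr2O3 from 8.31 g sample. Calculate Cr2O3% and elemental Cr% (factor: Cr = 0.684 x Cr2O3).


Cr2O3% = 0.209 / 8.31 x 100 = 2.52%
Cr% = 2.52 x 0.684 = 1.72%


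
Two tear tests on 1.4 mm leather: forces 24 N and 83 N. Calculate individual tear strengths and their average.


Tear 1 = 17.1 N/mm
Tear 2 = 59.3 N/mm
Average = 38.2 N/mm

Tear 1 = 24 / 1.4 = 17.1 N/mm
Tear 2 = 83 / 1.4 = 59.3 N/mm
Average = (17.1 + 59.3) / 2 = 38.2 N/mm


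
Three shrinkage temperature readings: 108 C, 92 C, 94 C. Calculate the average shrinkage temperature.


Average = (108 + 92 + 94) / 3
Average = 294 / 3 = 98.0 C


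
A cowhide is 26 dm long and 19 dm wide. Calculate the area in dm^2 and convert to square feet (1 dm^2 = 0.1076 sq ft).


494 dm^2
53.15 sq ft

Area = 26 x 19 = 494 dm^2
Conversion: 494 x 0.1076 = 53.15 sq ft


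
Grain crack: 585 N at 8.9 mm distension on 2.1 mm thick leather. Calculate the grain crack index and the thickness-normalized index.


Crack index = 585 / 8.9 = 65.7 N/mm
Normalized = 65.7 / 2.1 = 31.3 N/mm per mm


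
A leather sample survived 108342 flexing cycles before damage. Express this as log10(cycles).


5.03

log10(108342) = 5.03


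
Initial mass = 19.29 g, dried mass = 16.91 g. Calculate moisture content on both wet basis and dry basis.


Moisture lost = 19.29 - 16.91 = 2.38 g
Wet basis MC = 2.38 / 19.29 x 100 = 12.3%
Dry basis MC = 2.38 / 16.91 x 100 = 14.1%


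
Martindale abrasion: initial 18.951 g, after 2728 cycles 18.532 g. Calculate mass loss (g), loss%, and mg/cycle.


Loss = 18.951 - 18.532 = 0.419 g
Loss% = 0.419 / 18.951 x 100 = 2.21%
Rate = 0.419 / 2728 x 1000 = 0.154 mg/cycle


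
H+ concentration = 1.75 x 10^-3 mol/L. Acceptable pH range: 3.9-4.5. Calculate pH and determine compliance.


pH = -log10(1.75 x 10^-3) = 2.76
Range: 3.9 to 4.5
Compliant: No


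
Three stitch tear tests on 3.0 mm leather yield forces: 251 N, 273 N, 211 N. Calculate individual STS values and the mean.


STS1 = 251 / 3.0 = 83.7 N/mm
STS2 = 273 / 3.0 = 91.0 N/mm
STS3 = 211 / 3.0 = 70.3 N/mm
Mean = (83.7 + 91.0 + 70.3) / 3 = 81.7 N/mm


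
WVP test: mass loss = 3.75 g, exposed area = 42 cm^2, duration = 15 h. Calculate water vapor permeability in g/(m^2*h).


59.52 g/(m^2*h)

WVP = mass_loss / (area x time) x 10000
WVP = 3.75 / (42 x 15) x 10000
WVP = 3.75 / 630 x 10000 = 59.52 g/(m^2*h)


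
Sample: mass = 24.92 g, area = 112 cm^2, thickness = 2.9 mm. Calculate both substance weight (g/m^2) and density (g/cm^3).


Substance weight = 2225.0 g/m^2
Density = 0.767 g/cm^3

SW = 24.92 / 112 x 10000 = 2225.0 g/m^2
Volume = 112 x 2.9 / 10 = 32.48 cm^3
Density = 24.92 / 32.48 = 0.767 g/cm^3


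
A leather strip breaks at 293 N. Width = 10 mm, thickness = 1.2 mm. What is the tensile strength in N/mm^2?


Cross-sectional area = 10 x 1.2 = 12.0 mm^2
Tensile strength = 293 / 12.0 = 24.42 N/mm^2


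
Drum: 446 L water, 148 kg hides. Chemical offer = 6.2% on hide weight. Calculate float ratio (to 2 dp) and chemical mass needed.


Float ratio = 446 / 148 = 3.01
Chemical = 148 x 6.2 / 100 = 9.176 kg


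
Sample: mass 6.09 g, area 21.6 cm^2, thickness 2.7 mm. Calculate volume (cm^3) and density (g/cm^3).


Thickness in cm = 2.7 / 10 = 0.27 cm
Volume = 21.6 x 0.27 = 5.832 cm^3
Density = 6.09 / 5.832 = 1.044 g/cm^3


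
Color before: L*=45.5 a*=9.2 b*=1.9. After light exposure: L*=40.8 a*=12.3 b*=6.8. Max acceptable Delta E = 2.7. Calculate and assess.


dL = -4.7, da = 3.1, db = 4.9
dE = sqrt((-4.7)^2 + (3.1)^2 + (4.9)^2) = 7.46
Max = 2.7
Passes: No


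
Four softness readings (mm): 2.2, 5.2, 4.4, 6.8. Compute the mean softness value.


4.65 mm

Sum = 2.2 + 5.2 + 4.4 + 6.8
Mean = 18.6 / 4 = 4.65 mm


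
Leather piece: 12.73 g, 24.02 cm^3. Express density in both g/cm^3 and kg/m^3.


0.530 g/cm^3
530 kg/m^3

Density = 12.73 / 24.02 = 0.530 g/cm^3
Convert: 0.530 x 1000 = 530 kg/m^3


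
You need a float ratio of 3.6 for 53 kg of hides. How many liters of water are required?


190.8 L

Water = hide weight x target ratio
Water = 53 x 3.6 = 190.8 L


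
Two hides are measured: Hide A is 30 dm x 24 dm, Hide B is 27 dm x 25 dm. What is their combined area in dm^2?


Hide A area = 30 x 24 = 720 dm^2
Hide B area = 27 x 25 = 675 dm^2
Total = 720 + 675 = 1395 dm^2


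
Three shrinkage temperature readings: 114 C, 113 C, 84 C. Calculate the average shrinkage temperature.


103.7 C


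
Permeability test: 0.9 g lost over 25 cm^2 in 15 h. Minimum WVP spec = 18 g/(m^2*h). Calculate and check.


WVP = 0.9 / (25 x 15) x 10000 = 24.00 g/(m^2*h)
Minimum: 18 g/(m^2*h)
Meets spec: Yes


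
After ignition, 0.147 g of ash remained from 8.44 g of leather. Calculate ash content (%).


1.74%


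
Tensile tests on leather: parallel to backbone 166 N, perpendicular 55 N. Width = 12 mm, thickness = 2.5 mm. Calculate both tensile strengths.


Area = 12 x 2.5 = 30.0 mm^2
TS (parallel) = 166 / 30.0 = 5.53 N/mm^2
TS (perpendicular) = 55 / 30.0 = 1.83 N/mm^2


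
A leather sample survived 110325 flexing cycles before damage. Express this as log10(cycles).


log10(110325) = 5.04


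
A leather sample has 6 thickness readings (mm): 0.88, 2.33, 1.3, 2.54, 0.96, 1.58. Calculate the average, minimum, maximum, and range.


Sum = 9.59
Average = 9.59 / 6 = 1.60 mm
Minimum = 0.88 mm
Maximum = 2.54 mm
Range = 2.54 - 0.88 = 1.66 mm


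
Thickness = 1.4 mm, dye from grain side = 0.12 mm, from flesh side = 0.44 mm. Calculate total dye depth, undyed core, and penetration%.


Total dyed = 0.56 mm
Undyed core = 0.84 mm
Penetration = 40.0%

Total dyed = 0.12 + 0.44 = 0.56 mm
Undyed core = 1.4 - 0.56 = 0.84 mm
Penetration = 0.56 / 1.4 x 100 = 40.0%


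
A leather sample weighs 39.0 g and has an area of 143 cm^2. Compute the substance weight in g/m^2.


Substance weight = mass / area x 10000
SW = 39.0 / 143 x 10000
SW = 2727.3 g/m^2


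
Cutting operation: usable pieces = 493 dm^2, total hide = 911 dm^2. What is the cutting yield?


54.1%

Yield = usable / total x 100
Yield = 493 / 911 x 100 = 54.1%


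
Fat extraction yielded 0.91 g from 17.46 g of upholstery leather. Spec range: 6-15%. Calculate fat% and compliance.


Fat content = 5.2%
Compliant: No


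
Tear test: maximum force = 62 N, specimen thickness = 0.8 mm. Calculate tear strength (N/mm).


Tear strength = force / thickness
Tear = 62 / 0.8 = 77.5 N/mm


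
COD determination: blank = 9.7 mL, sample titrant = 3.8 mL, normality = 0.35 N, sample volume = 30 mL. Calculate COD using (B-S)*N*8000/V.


COD = (9.7 - 3.8) x 0.35 x 8000 / 30
COD = 5.9 x 0.35 x 8000 / 30
COD = 550.7 mg/L


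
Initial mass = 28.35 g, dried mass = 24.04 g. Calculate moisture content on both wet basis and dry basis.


Moisture lost = 28.35 - 24.04 = 4.31 g
Wet basis MC = 4.31 / 28.35 x 100 = 15.2%
Dry basis MC = 4.31 / 24.04 x 100 = 17.9%


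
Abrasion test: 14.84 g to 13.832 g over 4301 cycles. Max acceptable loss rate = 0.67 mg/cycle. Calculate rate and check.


Loss = 14.84 - 13.832 = 1.008 g
Rate = 1.008 g / 4301 cycles x 1000 = 0.234 mg/cycle
Max = 0.67 mg/cycle
Passes: Yes


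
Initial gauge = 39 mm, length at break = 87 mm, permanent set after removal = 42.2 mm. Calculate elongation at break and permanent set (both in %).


Elongation at break = 123.1%
Permanent set = 8.2%


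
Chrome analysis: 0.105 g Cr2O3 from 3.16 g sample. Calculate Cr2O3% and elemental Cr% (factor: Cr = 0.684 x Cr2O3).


Cr2O3% = 0.105 / 3.16 x 100 = 3.32%
Cr% = 3.32 x 0.684 = 2.27%


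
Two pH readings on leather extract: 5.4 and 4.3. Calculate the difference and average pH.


Difference = |5.4 - 4.3| = 1.1
Average = (5.4 + 4.3) / 2 = 4.85


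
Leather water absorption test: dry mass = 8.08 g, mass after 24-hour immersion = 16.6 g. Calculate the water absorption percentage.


105.4%


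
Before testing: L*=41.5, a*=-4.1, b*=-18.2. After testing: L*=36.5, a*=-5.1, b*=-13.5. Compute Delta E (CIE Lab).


dL = 36.5 - 41.5 = -5.0
da = -5.1 - (-4.1) = -1.0
db = -13.5 - (-18.2) = 4.7
dE = sqrt((-5.0)^2 + (-1.0)^2 + (4.7)^2) = 6.93


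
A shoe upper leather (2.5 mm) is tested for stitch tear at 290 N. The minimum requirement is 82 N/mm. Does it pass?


STS = 290 / 2.5 = 116.0 N/mm
Minimum required: 82 N/mm
Passes: Yes


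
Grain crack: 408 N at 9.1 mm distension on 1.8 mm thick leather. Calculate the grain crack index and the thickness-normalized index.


Crack index = 44.8 N/mm
Normalized index = 24.9 N/mm per mm

Crack index = 408 / 9.1 = 44.8 N/mm
Normalized = 44.8 / 1.8 = 24.9 N/mm per mm


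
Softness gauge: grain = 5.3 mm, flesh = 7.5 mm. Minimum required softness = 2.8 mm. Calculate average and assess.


Average = (5.3 + 7.5) / 2 = 6.40 mm
Minimum = 2.8 mm
Meets requirement: Yes


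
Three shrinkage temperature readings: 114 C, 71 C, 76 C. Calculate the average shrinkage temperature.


87.0 C

Average = (114 + 71 + 76) / 3
Average = 261 / 3 = 87.0 C


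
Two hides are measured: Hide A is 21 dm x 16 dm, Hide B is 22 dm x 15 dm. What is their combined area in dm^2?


666 dm^2


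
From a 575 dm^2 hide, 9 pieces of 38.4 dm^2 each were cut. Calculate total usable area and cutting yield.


Total usable = 9 x 38.4 = 345.6 dm^2
Yield = 345.6 / 575 x 100 = 60.1%


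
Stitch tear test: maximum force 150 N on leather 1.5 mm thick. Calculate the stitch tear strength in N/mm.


Stitch tear strength = force / thickness
STS = 150 / 1.5 = 100.0 N/mm


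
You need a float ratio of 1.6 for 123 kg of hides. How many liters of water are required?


Water = hide weight x target ratio
Water = 123 x 1.6 = 196.8 L


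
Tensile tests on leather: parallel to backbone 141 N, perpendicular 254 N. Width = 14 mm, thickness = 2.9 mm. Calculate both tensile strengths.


Area = 14 x 2.9 = 40.6 mm^2
TS (parallel) = 141 / 40.6 = 3.47 N/mm^2
TS (perpendicular) = 254 / 40.6 = 6.26 N/mm^2


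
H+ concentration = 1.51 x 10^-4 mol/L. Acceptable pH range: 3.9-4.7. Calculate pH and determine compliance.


pH = 3.82
Compliant: No

pH = -log10(1.51 x 10^-4) = 3.82
Range: 3.9 to 4.7
Compliant: No


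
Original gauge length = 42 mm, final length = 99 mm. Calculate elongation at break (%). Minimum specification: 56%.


Elongation = 135.7%
Meets spec: Yes

Extension = 99 - 42 = 57 mm
Elongation = 57 / 42 x 100 = 135.7%
Minimum required: 56%
Meets specification: Yes


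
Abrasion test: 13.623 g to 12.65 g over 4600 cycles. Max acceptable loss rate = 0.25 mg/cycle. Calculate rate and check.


Loss = 13.623 - 12.65 = 0.973 g
Rate = 0.973 g / 4600 cycles x 1000 = 0.212 mg/cycle
Max = 0.25 mg/cycle
Passes: Yes


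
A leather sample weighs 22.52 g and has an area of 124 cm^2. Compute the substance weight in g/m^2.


1816.1 g/m^2


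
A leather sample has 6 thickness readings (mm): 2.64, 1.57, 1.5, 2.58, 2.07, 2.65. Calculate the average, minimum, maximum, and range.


Average = 2.17 mm
Min = 1.5 mm
Max = 2.65 mm
Range = 1.15 mm


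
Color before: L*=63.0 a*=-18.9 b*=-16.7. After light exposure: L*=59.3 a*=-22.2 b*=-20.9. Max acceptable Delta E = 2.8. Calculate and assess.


dL = -3.7, da = -3.3, db = -4.2
dE = sqrt((-3.7)^2 + (-3.3)^2 + (-4.2)^2) = 6.50
Max = 2.8
Passes: No


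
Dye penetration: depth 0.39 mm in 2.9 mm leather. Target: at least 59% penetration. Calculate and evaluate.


Penetration = 13.4%
Meets target: No


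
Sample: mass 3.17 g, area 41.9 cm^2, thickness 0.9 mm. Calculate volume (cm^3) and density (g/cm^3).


Volume = 3.771 cm^3
Density = 0.841 g/cm^3


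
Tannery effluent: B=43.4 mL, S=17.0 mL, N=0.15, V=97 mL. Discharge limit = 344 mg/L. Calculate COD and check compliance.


COD = 326.6 mg/L
Compliant: Yes


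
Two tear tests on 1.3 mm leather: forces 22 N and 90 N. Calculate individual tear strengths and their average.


Tear 1 = 16.9 N/mm
Tear 2 = 69.2 N/mm
Average = 43.1 N/mm

Tear 1 = 22 / 1.3 = 16.9 N/mm
Tear 2 = 90 / 1.3 = 69.2 N/mm
Average = (16.9 + 69.2) / 2 = 43.1 N/mm


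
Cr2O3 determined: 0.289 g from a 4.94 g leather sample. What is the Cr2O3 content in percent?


5.85%

Cr2O3% = 0.289 / 4.94 x 100
Cr2O3% = 5.85%


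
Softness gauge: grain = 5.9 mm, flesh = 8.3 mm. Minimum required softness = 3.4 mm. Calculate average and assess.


Average softness = 7.10 mm
Meets requirement: Yes

Average = (5.9 + 8.3) / 2 = 7.10 mm
Minimum = 3.4 mm
Meets requirement: Yes


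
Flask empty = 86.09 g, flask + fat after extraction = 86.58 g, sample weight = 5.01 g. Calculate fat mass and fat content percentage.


Fat mass = 0.49 g
Fat content = 9.8%

Fat mass = 86.58 - 86.09 = 0.49 g
Fat% = 0.49 / 5.01 x 100 = 9.8%


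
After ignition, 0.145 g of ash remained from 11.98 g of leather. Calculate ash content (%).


Ash% = 0.145 / 11.98 x 100
Ash% = 1.21%


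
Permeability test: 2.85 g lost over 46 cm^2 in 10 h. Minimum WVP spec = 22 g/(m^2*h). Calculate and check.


WVP = 2.85 / (46 x 10) x 10000 = 61.96 g/(m^2*h)
Minimum: 22 g/(m^2*h)
Meets spec: Yes


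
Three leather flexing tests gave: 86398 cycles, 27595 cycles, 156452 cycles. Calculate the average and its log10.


Average = (86398 + 27595 + 156452) / 3 = 90148 cycles
log10(90148) = 4.95


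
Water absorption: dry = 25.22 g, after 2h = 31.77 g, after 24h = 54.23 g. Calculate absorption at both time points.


2h absorption = 26.0%
24h absorption = 115.0%


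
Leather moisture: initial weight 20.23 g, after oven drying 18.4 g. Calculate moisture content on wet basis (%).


Moisture = 20.23 - 18.4 = 1.83 g
MC = 1.83 / 20.23 x 100 = 9.0%


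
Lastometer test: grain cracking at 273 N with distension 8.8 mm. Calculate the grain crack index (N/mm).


31.0 N/mm


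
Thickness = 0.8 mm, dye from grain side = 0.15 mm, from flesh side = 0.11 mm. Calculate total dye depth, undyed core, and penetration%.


Total dyed = 0.15 + 0.11 = 0.26 mm
Undyed core = 0.8 - 0.26 = 0.54 mm
Penetration = 0.26 / 0.8 x 100 = 32.5%


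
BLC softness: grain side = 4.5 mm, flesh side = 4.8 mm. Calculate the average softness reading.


4.65 mm

Average = (4.5 + 4.8) / 2
Average = 4.65 mm


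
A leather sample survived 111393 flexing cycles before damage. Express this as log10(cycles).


5.05

log10(111393) = 5.05


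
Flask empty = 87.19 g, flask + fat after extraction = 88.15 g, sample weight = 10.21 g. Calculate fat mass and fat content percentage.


Fat mass = 0.96 g
Fat content = 9.4%


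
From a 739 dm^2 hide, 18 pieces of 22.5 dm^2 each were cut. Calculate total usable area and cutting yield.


Usable area = 405.0 dm^2
Yield = 54.8%


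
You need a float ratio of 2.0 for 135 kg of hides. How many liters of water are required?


270.0 L

Water = hide weight x target ratio
Water = 135 x 2.0 = 270.0 L


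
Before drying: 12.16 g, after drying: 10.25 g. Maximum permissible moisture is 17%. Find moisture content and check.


MC = (12.16 - 10.25) / 12.16 x 100 = 15.7%
Maximum: 17%
Acceptable: Yes


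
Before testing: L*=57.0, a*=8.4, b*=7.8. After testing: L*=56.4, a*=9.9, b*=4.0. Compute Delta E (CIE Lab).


Delta E = 4.13

dL = 56.4 - 57.0 = -0.6
da = 9.9 - 8.4 = 1.5
db = 4.0 - 7.8 = -3.8
dE = sqrt((-0.6)^2 + (1.5)^2 + (-3.8)^2) = 4.13


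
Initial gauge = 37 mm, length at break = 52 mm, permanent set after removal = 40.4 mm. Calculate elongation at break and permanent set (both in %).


Elongation at break = (52 - 37) / 37 x 100 = 40.5%
Permanent set = (40.4 - 37) / 37 x 100 = 9.2%


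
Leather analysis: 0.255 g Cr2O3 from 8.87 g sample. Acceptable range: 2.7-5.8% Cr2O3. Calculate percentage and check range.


Cr2O3 = 2.87%
Within range: Yes


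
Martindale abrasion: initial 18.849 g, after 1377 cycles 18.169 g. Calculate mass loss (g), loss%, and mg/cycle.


Loss = 18.849 - 18.169 = 0.680 g
Loss% = 0.680 / 18.849 x 100 = 3.61%
Rate = 0.680 / 1377 x 1000 = 0.494 mg/cycle


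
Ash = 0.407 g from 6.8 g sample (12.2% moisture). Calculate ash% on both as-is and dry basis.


As-is ash = 5.99%
Dry-basis ash = 6.82%

As-is ash% = 0.407 / 6.8 x 100 = 5.99%
Dry mass = 6.8 x (100 - 12.2) / 100 = 5.9704 g
Dry-basis ash% = 0.407 / 5.9704 x 100 = 6.82%


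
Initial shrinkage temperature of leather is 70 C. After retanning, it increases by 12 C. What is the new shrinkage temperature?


82 C


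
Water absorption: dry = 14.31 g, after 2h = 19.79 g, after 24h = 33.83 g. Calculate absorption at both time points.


2h absorption = 38.3%
24h absorption = 136.4%


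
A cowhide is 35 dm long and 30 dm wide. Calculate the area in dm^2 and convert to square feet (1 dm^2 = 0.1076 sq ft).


1050 dm^2
112.98 sq ft

Area = 35 x 30 = 1050 dm^2
Conversion: 1050 x 0.1076 = 112.98 sq ft


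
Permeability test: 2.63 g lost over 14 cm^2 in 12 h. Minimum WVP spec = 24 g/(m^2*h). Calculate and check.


WVP = 156.55 g/(m^2*h)
Meets specification: Yes

WVP = 2.63 / (14 x 12) x 10000 = 156.55 g/(m^2*h)
Minimum: 24 g/(m^2*h)
Meets spec: Yes


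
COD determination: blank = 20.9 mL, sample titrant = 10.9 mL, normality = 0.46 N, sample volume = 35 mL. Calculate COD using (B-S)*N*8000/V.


COD = (20.9 - 10.9) x 0.46 x 8000 / 35
COD = 10.0 x 0.46 x 8000 / 35
COD = 1051.4 mg/L


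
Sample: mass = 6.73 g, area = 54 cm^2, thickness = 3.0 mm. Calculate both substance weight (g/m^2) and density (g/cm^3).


SW = 6.73 / 54 x 10000 = 1246.3 g/m^2
Volume = 54 x 3.0 / 10 = 16.20 cm^3
Density = 6.73 / 16.20 = 0.415 g/cm^3


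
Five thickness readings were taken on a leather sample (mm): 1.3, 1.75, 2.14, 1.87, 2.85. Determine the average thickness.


Sum = 1.3 + 1.75 + 2.14 + 1.87 + 2.85 = 9.91
Average = 9.91 / 5 = 1.98 mm


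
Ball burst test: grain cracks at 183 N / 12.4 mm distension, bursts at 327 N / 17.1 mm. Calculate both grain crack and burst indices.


Crack index = 14.8 N/mm
Burst index = 19.1 N/mm

Crack index = 183 / 12.4 = 14.8 N/mm
Burst index = 327 / 17.1 = 19.1 N/mm


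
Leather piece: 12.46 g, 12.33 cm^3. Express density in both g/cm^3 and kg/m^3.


Density = 12.46 / 12.33 = 1.011 g/cm^3
Convert: 1.011 x 1000 = 1011 kg/m^3


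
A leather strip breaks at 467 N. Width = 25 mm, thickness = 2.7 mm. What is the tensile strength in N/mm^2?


6.92 N/mm^2

Cross-sectional area = 25 x 2.7 = 67.5 mm^2
Tensile strength = 467 / 67.5 = 6.92 N/mm^2


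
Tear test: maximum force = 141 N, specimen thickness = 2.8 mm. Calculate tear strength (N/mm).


Tear strength = force / thickness
Tear = 141 / 2.8 = 50.4 N/mm


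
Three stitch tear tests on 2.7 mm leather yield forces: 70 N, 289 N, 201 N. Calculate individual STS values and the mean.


STS1 = 70 / 2.7 = 25.9 N/mm
STS2 = 289 / 2.7 = 107.0 N/mm
STS3 = 201 / 2.7 = 74.4 N/mm
Mean = (25.9 + 107.0 + 74.4) / 3 = 69.1 N/mm


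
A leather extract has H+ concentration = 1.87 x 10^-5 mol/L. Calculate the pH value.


pH = -log10[H+]
pH = -log10(1.87 x 10^-5) = 4.73


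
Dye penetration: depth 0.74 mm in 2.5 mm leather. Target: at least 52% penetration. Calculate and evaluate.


Penetration = 0.74 / 2.5 x 100 = 29.6%
Target: 52%
Meets target: No


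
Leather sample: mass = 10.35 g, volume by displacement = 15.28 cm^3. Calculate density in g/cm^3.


Density = mass / volume
Density = 10.35 / 15.28 = 0.677 g/cm^3


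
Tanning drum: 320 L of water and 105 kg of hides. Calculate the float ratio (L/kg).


Float ratio = water / hide weight
Ratio = 320 / 105 = 3.0


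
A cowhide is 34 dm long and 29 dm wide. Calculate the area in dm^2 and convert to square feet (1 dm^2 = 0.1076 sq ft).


986 dm^2
106.09 sq ft

Area = 34 x 29 = 986 dm^2
Conversion: 986 x 0.1076 = 106.09 sq ft


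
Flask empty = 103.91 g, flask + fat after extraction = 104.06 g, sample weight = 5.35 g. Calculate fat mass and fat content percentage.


Fat mass = 104.06 - 103.91 = 0.15 g
Fat% = 0.15 / 5.35 x 100 = 2.8%


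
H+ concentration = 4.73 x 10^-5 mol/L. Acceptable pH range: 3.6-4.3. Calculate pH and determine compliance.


pH = -log10(4.73 x 10^-5) = 4.33
Range: 3.6 to 4.3
Compliant: No


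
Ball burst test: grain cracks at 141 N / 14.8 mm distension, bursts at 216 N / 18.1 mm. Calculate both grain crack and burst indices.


Crack index = 9.5 N/mm
Burst index = 11.9 N/mm

Crack index = 141 / 14.8 = 9.5 N/mm
Burst index = 216 / 18.1 = 11.9 N/mm


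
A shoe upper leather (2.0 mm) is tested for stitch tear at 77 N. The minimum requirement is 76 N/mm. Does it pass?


STS = 38.5 N/mm
Passes: No

STS = 77 / 2.0 = 38.5 N/mm
Minimum required: 76 N/mm
Passes: No


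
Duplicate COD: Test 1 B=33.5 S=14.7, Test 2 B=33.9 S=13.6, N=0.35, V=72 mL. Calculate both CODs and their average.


COD1 = 731.1 mg/L
COD2 = 789.4 mg/L
Average = 760.3 mg/L


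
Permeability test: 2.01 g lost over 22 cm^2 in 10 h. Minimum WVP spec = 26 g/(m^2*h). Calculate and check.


WVP = 91.36 g/(m^2*h)
Meets specification: Yes


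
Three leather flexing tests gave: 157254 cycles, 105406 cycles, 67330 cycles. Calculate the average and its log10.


Average = 109997 cycles
log10 = 5.04


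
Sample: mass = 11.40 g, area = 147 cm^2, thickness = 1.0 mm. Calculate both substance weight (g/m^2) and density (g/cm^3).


Substance weight = 775.5 g/m^2
Density = 0.776 g/cm^3

SW = 11.40 / 147 x 10000 = 775.5 g/m^2
Volume = 147 x 1.0 / 10 = 14.70 cm^3
Density = 11.40 / 14.70 = 0.776 g/cm^3


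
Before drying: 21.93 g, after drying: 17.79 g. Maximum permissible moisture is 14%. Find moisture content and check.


Moisture content = 18.9%
Acceptable: No


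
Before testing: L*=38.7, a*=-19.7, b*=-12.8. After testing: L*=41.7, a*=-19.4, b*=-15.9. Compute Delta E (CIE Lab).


dL = 41.7 - 38.7 = 3.0
da = -19.4 - (-19.7) = 0.3
db = -15.9 - (-12.8) = -3.1
dE = sqrt((3.0)^2 + (0.3)^2 + (-3.1)^2) = 4.32


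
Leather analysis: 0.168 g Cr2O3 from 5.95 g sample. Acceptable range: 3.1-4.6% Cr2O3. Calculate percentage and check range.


Cr2O3% = 0.168 / 5.95 x 100 = 2.82%
Acceptable range: 3.1 to 4.6%
Within range: No


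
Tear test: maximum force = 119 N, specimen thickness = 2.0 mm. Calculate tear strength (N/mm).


Tear strength = force / thickness
Tear = 119 / 2.0 = 59.5 N/mm


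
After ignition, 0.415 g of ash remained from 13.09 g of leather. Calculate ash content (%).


3.17%

Ash% = 0.415 / 13.09 x 100
Ash% = 3.17%


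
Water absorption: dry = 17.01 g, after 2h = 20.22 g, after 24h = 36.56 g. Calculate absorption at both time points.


WA (2h) = (20.22 - 17.01) / 17.01 x 100 = 18.9%
WA (24h) = (36.56 - 17.01) / 17.01 x 100 = 114.9%


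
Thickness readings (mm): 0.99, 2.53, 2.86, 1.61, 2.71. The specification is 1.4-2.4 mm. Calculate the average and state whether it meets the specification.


Average = 2.14 mm
Within specification: Yes

Sum = 10.70
Average = 10.70 / 5 = 2.14 mm
Specification range: 1.4 to 2.4 mm
Within spec: Yes


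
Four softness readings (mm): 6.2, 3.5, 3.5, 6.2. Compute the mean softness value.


Sum = 6.2 + 3.5 + 3.5 + 6.2
Mean = 19.4 / 4 = 4.85 mm


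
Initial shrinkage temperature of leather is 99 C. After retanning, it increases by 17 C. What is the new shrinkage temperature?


New Ts = 99 + 17 = 116 C


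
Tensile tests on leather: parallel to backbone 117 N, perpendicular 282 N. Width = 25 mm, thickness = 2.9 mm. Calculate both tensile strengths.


Parallel = 1.61 N/mm^2
Perpendicular = 3.89 N/mm^2

Area = 25 x 2.9 = 72.5 mm^2
TS (parallel) = 117 / 72.5 = 1.61 N/mm^2
TS (perpendicular) = 282 / 72.5 = 3.89 N/mm^2


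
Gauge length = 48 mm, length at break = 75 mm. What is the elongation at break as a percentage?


56.3%

Extension = 75 - 48 = 27 mm
Elongation = 27 / 48 x 100 = 56.3%


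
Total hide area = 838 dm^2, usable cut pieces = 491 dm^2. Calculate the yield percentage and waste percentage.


Yield = 491 / 838 x 100 = 58.6%
Waste = 838 - 491 = 347 dm^2
Waste% = 100 - 58.6 = 41.4%


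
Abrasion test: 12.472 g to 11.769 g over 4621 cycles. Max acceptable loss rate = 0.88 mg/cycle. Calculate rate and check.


Loss = 12.472 - 11.769 = 0.703 g
Rate = 0.703 g / 4621 cycles x 1000 = 0.152 mg/cycle
Max = 0.88 mg/cycle
Passes: Yes


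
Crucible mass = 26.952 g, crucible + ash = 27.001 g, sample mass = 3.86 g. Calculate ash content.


Ash mass = 0.049 g
Ash content = 1.27%

Ash mass = 27.001 - 26.952 = 0.049 g
Ash% = 0.049 / 3.86 x 100 = 1.27%


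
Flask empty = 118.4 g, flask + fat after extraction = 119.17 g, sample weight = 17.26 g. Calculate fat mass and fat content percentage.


Fat mass = 0.77 g
Fat content = 4.5%

Fat mass = 119.17 - 118.4 = 0.77 g
Fat% = 0.77 / 17.26 x 100 = 4.5%


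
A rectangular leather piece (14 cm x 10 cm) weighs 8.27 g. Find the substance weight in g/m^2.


590.7 g/m^2

Area = 14 x 10 = 140 cm^2
SW = 8.27 / 140 x 10000 = 590.7 g/m^2


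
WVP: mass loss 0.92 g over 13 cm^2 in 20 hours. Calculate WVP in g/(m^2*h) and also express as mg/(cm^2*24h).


WVP = 0.92 / (13 x 20) x 10000 = 35.38 g/(m^2*h)
Mass loss in mg = 0.92 x 1000 = 920 mg
Per cm^2 per 24h in mg: 920 x 24 / (13 x 20) = 22080 / 260 = 84.92 mg/(cm^2*24h)


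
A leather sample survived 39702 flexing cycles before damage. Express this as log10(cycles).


4.60

log10(39702) = 4.60


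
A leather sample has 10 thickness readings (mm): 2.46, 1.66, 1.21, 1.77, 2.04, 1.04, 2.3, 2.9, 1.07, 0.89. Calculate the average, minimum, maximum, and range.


Average = 1.73 mm
Min = 0.89 mm
Max = 2.9 mm
Range = 2.01 mm


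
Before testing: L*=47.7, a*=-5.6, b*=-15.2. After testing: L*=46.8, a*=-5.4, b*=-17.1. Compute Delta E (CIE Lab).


Delta E = 2.11


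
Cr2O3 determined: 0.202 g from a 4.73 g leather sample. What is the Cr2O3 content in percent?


4.27%

Cr2O3% = 0.202 / 4.73 x 100
Cr2O3% = 4.27%


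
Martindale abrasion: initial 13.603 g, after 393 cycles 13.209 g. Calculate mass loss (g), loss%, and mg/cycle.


Mass loss = 0.394 g
Loss = 2.90%
Rate = 1.003 mg/cycle

Loss = 13.603 - 13.209 = 0.394 g
Loss% = 0.394 / 13.603 x 100 = 2.90%
Rate = 0.394 / 393 x 1000 = 1.003 mg/cycle


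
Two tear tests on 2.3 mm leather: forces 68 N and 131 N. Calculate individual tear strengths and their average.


Tear 1 = 68 / 2.3 = 29.6 N/mm
Tear 2 = 131 / 2.3 = 57.0 N/mm
Average = (29.6 + 57.0) / 2 = 43.3 N/mm


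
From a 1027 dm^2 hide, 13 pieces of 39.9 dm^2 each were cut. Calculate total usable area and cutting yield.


Usable area = 518.7 dm^2
Yield = 50.5%

Total usable = 13 x 39.9 = 518.7 dm^2
Yield = 518.7 / 1027 x 100 = 50.5%


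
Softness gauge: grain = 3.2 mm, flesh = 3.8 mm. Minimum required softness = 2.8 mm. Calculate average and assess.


Average softness = 3.50 mm
Meets requirement: Yes


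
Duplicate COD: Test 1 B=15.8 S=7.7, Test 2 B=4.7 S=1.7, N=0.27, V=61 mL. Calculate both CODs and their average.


COD1 = (15.8 - 7.7) x 0.27 x 8000 / 61 = 286.8 mg/L
COD2 = (4.7 - 1.7) x 0.27 x 8000 / 61 = 106.2 mg/L
Average = (286.8 + 106.2) / 2 = 196.5 mg/L


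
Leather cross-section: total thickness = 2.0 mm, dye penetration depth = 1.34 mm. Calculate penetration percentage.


67.0%

Penetration% = 1.34 / 2.0 x 100
Penetration = 67.0%


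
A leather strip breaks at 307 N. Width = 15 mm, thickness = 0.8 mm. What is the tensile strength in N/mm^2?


25.58 N/mm^2

Cross-sectional area = 15 x 0.8 = 12.0 mm^2
Tensile strength = 307 / 12.0 = 25.58 N/mm^2


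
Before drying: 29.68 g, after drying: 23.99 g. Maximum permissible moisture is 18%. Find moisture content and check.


MC = (29.68 - 23.99) / 29.68 x 100 = 19.2%
Maximum: 18%
Acceptable: No


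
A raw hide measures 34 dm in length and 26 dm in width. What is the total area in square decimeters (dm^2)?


Area = length x width
Area = 34 x 26 = 884 dm^2


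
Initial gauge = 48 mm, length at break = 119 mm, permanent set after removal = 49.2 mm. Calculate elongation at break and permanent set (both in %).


Elongation at break = 147.9%
Permanent set = 2.5%

Elongation at break = (119 - 48) / 48 x 100 = 147.9%
Permanent set = (49.2 - 48) / 48 x 100 = 2.5%


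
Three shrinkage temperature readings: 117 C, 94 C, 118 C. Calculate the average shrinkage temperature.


Average = (117 + 94 + 118) / 3
Average = 329 / 3 = 109.7 C


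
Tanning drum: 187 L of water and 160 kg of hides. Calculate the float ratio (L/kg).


Float ratio = water / hide weight
Ratio = 187 / 160 = 1.2


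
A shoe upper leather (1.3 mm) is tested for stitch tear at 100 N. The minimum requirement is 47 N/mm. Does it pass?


STS = 100 / 1.3 = 76.9 N/mm
Minimum required: 47 N/mm
Passes: Yes


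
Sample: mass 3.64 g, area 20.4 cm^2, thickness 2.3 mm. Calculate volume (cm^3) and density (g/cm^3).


Volume = 4.692 cm^3
Density = 0.776 g/cm^3

Thickness in cm = 2.3 / 10 = 0.23 cm
Volume = 20.4 x 0.23 = 4.692 cm^3
Density = 3.64 / 4.692 = 0.776 g/cm^3


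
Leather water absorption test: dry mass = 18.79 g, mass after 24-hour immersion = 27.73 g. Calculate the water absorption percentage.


47.6%


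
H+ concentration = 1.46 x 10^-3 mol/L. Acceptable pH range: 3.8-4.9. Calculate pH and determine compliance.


pH = 2.84
Compliant: No

pH = -log10(1.46 x 10^-3) = 2.84
Range: 3.8 to 4.9
Compliant: No


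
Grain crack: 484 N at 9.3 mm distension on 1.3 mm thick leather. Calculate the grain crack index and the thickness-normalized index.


Crack index = 484 / 9.3 = 52.0 N/mm
Normalized = 52.0 / 1.3 = 40.0 N/mm per mm


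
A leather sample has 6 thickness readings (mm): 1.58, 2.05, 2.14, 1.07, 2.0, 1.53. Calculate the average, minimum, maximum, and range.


Sum = 10.37
Average = 10.37 / 6 = 1.73 mm
Minimum = 1.07 mm
Maximum = 2.14 mm
Range = 2.14 - 1.07 = 1.07 mm


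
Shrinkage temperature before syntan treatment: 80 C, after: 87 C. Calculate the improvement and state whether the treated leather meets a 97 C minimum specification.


Improvement = 87 - 80 = 7 C
Spec check: 87 C >= 97 C? No


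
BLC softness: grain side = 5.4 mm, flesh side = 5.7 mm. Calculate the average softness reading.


Average = (5.4 + 5.7) / 2
Average = 5.55 mm


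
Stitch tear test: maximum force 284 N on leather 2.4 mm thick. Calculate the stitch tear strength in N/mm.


118.3 N/mm


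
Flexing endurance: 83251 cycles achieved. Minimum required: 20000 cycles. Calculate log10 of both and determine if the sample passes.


log10(83251) = 4.92
log10(20000) = 4.30
Passes: Yes


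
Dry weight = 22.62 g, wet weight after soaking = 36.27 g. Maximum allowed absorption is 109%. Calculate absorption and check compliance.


Absorption = 60.3%
Compliant: Yes


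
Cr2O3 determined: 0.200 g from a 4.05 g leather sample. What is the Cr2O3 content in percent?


4.94%

Cr2O3% = 0.200 / 4.05 x 100
Cr2O3% = 4.94%


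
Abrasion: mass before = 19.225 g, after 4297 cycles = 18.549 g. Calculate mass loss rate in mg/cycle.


Mass loss = 19.225 - 18.549 = 0.676 g
Rate = 0.676 / 4297 x 1000 = 0.157 mg/cycle


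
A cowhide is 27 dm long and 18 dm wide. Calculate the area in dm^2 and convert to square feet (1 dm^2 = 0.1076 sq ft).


Area = 27 x 18 = 486 dm^2
Conversion: 486 x 0.1076 = 52.29 sq ft


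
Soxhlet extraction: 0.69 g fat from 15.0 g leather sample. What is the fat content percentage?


Fat content = 0.69 / 15.0 x 100
Fat = 4.6%


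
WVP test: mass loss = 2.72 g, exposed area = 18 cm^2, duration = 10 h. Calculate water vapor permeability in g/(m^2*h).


151.11 g/(m^2*h)

WVP = mass_loss / (area x time) x 10000
WVP = 2.72 / (18 x 10) x 10000
WVP = 2.72 / 180 x 10000 = 151.11 g/(m^2*h)


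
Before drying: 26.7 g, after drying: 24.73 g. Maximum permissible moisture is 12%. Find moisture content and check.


Moisture content = 7.4%
Acceptable: Yes

MC = (26.7 - 24.73) / 26.7 x 100 = 7.4%
Maximum: 12%
Acceptable: Yes


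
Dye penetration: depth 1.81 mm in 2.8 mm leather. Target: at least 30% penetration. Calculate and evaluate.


Penetration = 1.81 / 2.8 x 100 = 64.6%
Target: 30%
Meets target: Yes


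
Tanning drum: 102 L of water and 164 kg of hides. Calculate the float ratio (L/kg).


0.6

Float ratio = water / hide weight
Ratio = 102 / 164 = 0.6


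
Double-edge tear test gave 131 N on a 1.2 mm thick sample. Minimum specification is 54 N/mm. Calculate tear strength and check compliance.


Tear strength = 131 / 1.2 = 109.2 N/mm
Required minimum = 54 N/mm
Compliant: Yes


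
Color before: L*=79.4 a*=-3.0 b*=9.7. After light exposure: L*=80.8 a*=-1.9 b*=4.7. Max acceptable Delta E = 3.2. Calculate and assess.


dL = 1.4, da = 1.1, db = -5.0
dE = sqrt((1.4)^2 + (1.1)^2 + (-5.0)^2) = 5.31
Max = 3.2
Passes: No


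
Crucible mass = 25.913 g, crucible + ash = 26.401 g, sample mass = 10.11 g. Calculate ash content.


Ash mass = 26.401 - 25.913 = 0.488 g
Ash% = 0.488 / 10.11 x 100 = 4.83%


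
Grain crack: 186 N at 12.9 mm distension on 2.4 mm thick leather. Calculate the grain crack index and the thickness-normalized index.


Crack index = 186 / 12.9 = 14.4 N/mm
Normalized = 14.4 / 2.4 = 6.0 N/mm per mm


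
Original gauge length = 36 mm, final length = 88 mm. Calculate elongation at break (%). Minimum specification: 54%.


Elongation = 144.4%
Meets spec: Yes


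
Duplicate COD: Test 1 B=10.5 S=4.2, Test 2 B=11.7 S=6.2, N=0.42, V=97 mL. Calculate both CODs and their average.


COD1 = (10.5 - 4.2) x 0.42 x 8000 / 97 = 218.2 mg/L
COD2 = (11.7 - 6.2) x 0.42 x 8000 / 97 = 190.5 mg/L
Average = (218.2 + 190.5) / 2 = 204.4 mg/L


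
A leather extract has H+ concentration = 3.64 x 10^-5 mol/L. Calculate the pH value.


pH = 4.44

pH = -log10[H+]
pH = -log10(3.64 x 10^-5) = 4.44


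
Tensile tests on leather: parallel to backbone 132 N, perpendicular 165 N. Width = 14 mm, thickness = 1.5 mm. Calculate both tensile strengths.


Area = 14 x 1.5 = 21.0 mm^2
TS (parallel) = 132 / 21.0 = 6.29 N/mm^2
TS (perpendicular) = 165 / 21.0 = 7.86 N/mm^2


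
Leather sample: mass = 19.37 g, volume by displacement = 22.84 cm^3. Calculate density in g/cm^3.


Density = mass / volume
Density = 19.37 / 22.84 = 0.848 g/cm^3


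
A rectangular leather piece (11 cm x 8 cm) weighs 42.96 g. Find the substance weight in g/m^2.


4881.8 g/m^2


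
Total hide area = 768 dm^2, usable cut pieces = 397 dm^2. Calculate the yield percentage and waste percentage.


Yield = 397 / 768 x 100 = 51.7%
Waste = 768 - 397 = 371 dm^2
Waste% = 100 - 51.7 = 48.3%


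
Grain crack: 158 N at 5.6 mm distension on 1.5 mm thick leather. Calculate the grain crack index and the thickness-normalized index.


Crack index = 28.2 N/mm
Normalized index = 18.8 N/mm per mm


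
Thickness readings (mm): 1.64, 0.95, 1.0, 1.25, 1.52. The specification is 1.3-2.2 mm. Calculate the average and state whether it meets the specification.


Sum = 6.36
Average = 6.36 / 5 = 1.27 mm
Specification range: 1.3 to 2.2 mm
Within spec: No


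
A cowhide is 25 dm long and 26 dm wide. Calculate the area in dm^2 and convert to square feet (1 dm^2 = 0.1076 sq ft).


Area = 25 x 26 = 650 dm^2
Conversion: 650 x 0.1076 = 69.94 sq ft


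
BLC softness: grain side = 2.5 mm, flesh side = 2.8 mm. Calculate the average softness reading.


2.65 mm


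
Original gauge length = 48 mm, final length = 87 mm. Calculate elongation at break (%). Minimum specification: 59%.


Extension = 87 - 48 = 39 mm
Elongation = 39 / 48 x 100 = 81.3%
Minimum required: 59%
Meets specification: Yes


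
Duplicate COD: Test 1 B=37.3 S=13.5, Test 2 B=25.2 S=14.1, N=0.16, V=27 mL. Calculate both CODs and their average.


COD1 = (37.3 - 13.5) x 0.16 x 8000 / 27 = 1128.3 mg/L
COD2 = (25.2 - 14.1) x 0.16 x 8000 / 27 = 526.2 mg/L
Average = (1128.3 + 526.2) / 2 = 827.3 mg/L


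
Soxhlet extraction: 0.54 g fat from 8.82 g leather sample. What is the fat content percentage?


Fat content = 0.54 / 8.82 x 100
Fat = 6.1%


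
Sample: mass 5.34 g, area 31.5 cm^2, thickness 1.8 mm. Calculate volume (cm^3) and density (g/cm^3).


Volume = 5.670 cm^3
Density = 0.942 g/cm^3

Thickness in cm = 1.8 / 10 = 0.18 cm
Volume = 31.5 x 0.18 = 5.670 cm^3
Density = 5.34 / 5.670 = 0.942 g/cm^3


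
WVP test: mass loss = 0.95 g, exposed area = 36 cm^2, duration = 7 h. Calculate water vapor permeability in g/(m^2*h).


37.70 g/(m^2*h)

WVP = mass_loss / (area x time) x 10000
WVP = 0.95 / (36 x 7) x 10000
WVP = 0.95 / 252 x 10000 = 37.70 g/(m^2*h)


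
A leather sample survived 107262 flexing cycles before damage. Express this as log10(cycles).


log10(107262) = 5.03


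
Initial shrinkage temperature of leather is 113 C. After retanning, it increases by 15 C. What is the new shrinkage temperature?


New Ts = 113 + 15 = 128 C


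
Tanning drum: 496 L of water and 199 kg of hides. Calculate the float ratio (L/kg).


Float ratio = water / hide weight
Ratio = 496 / 199 = 2.5


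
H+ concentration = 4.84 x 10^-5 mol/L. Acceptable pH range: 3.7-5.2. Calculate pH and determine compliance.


pH = 4.32
Compliant: Yes

pH = -log10(4.84 x 10^-5) = 4.32
Range: 3.7 to 5.2
Compliant: Yes


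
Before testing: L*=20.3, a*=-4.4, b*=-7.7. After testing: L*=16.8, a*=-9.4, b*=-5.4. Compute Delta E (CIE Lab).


dL = 16.8 - 20.3 = -3.5
da = -9.4 - (-4.4) = -5.0
db = -5.4 - (-7.7) = 2.3
dE = sqrt((-3.5)^2 + (-5.0)^2 + (2.3)^2) = 6.52
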